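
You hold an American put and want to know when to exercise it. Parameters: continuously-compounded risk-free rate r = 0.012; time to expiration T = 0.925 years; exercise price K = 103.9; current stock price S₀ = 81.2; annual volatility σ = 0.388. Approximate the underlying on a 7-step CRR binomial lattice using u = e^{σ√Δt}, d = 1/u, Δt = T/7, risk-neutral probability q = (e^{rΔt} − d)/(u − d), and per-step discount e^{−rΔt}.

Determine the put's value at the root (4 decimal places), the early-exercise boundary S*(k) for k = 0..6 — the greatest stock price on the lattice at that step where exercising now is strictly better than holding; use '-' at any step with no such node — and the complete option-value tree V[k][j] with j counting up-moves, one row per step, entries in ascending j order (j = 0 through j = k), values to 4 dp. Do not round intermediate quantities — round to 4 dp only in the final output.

price = 27.5123
boundary = - - - 53.1854 61.2417 70.5183 81.2000
tree:
27.5123
34.8951 19.2934
42.8137 26.0979 11.6979
50.7146 34.0630 17.2186 5.5220
57.7110 42.6583 24.5010 9.0778 1.5375
63.7871 50.7146 33.3817 14.5855 2.9077 0.0000
69.0639 57.7110 42.6583 22.7000 5.4992 0.0000 0.0000
73.6466 63.7871 50.7146 33.3817 10.4002 0.0000 0.0000 0.0000

params: Δt=0.13214 u=1.15147 d=0.86845 q=0.47040 e^(-rΔt)=0.99842
t_7 payoffs: 73.6466 63.7871 50.7146 33.3817 10.4002 0.0000 0.0000 0.0000
t_6: node(6,0) S=34.8361 payoff=69.0639 vs cont=68.8993 → 69.0639 [stop]  node(6,1) S=46.1890 payoff=57.7110 vs cont=57.5464 → 57.7110 [stop]  node(6,2) S=61.2417 payoff=42.6583 vs cont=42.4937 → 42.6583 [stop]  node(6,3) S=81.2000 payoff=22.7000 vs cont=22.5354 → 22.7000 [stop]  node(6,4) S=107.6626 payoff=0.0000 vs cont=5.4992 → 5.4992 [wait]  node(6,5) S=142.7493 payoff=0.0000 vs cont=0.0000 → 0.0000 [wait]  node(6,6) S=189.2705 payoff=0.0000 vs cont=0.0000 → 0.0000 [wait]  ⇒ S*(6)=81.2000
t_5: node(5,0) S=40.1129 payoff=63.7871 vs cont=63.6225 → 63.7871 [stop]  node(5,1) S=53.1854 payoff=50.7146 vs cont=50.5500 → 50.7146 [stop]  node(5,2) S=70.5183 payoff=33.3817 vs cont=33.2171 → 33.3817 [stop]  node(5,3) S=93.4998 payoff=10.4002 vs cont=14.5855 → 14.5855 [wait]  node(5,4) S=123.9708 payoff=0.0000 vs cont=2.9077 → 2.9077 [wait]  node(5,5) S=164.3722 payoff=0.0000 vs cont=0.0000 → 0.0000 [wait]  ⇒ S*(5)=70.5183
t_4: node(4,0) S=46.1890 payoff=57.7110 vs cont=57.5464 → 57.7110 [stop]  node(4,1) S=61.2417 payoff=42.6583 vs cont=42.4937 → 42.6583 [stop]  node(4,2) S=81.2000 payoff=22.7000 vs cont=24.5010 → 24.5010 [wait]  node(4,3) S=107.6626 payoff=0.0000 vs cont=9.0778 → 9.0778 [wait]  node(4,4) S=142.7493 payoff=0.0000 vs cont=1.5375 → 1.5375 [wait]  ⇒ S*(4)=61.2417
t_3: node(3,0) S=53.1854 payoff=50.7146 vs cont=50.5500 → 50.7146 [stop]  node(3,1) S=70.5183 payoff=33.3817 vs cont=34.0630 → 34.0630 [wait]  node(3,2) S=93.4998 payoff=10.4002 vs cont=17.2186 → 17.2186 [wait]  node(3,3) S=123.9708 payoff=0.0000 vs cont=5.5220 → 5.5220 [wait]  ⇒ S*(3)=53.1854
t_2: node(2,0) S=61.2417 payoff=42.6583 vs cont=42.8137 → 42.8137 [wait]  node(2,1) S=81.2000 payoff=22.7000 vs cont=26.0979 → 26.0979 [wait]  node(2,2) S=107.6626 payoff=0.0000 vs cont=11.6979 → 11.6979 [wait]  ⇒ S*(2)=-
t_1: node(1,0) S=70.5183 payoff=33.3817 vs cont=34.8951 → 34.8951 [wait]  node(1,1) S=93.4998 payoff=10.4002 vs cont=19.2934 → 19.2934 [wait]  ⇒ S*(1)=-
t_0: node(0,0) S=81.2000 payoff=22.7000 vs cont=27.5123 → 27.5123 [wait]  ⇒ S*(0)=-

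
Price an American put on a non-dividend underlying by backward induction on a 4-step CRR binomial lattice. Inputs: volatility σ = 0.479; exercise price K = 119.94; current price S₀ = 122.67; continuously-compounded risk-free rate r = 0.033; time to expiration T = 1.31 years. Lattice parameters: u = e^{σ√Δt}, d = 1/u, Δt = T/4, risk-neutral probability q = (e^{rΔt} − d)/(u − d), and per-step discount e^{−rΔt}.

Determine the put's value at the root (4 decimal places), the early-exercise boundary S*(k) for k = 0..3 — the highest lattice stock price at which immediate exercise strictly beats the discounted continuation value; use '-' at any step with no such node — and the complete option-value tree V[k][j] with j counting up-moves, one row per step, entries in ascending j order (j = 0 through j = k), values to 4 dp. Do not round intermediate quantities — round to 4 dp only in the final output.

Δt=0.32750  u=1.31537  d=0.76024  q=0.45147  discount=0.98925
step 4 (expiry): payoffs max(K−S,0) = 78.9628 49.0409 0.0000 0.0000 0.0000
step 3: (k=3,j=0): S=53.9004, (K−S)⁺=66.0396, hold=64.7504 ⇒ V=66.0396 exercise | (k=3,j=1): S=93.2587, (K−S)⁺=26.6813, hold=26.6113 ⇒ V=26.6813 exercise | (k=3,j=2): S=161.3568, (K−S)⁺=0.0000, hold=0.0000 ⇒ V=0.0000 continue | (k=3,j=3): S=279.1805, (K−S)⁺=0.0000, hold=0.0000 ⇒ V=0.0000 continue  boundary S*=93.2587
step 2: (k=2,j=0): S=70.8991, (K−S)⁺=49.0409, hold=47.7517 ⇒ V=49.0409 exercise | (k=2,j=1): S=122.6700, (K−S)⁺=0.0000, hold=14.4782 ⇒ V=14.4782 continue | (k=2,j=2): S=212.2444, (K−S)⁺=0.0000, hold=0.0000 ⇒ V=0.0000 continue  boundary S*=70.8991
step 1: (k=1,j=0): S=93.2587, (K−S)⁺=26.6813, hold=33.0775 ⇒ V=33.0775 continue | (k=1,j=1): S=161.3568, (K−S)⁺=0.0000, hold=7.8563 ⇒ V=7.8563 continue  boundary S*=-
step 0: (k=0,j=0): S=122.6700, (K−S)⁺=0.0000, hold=21.4577 ⇒ V=21.4577 continue  boundary S*=-

price = 21.4577
boundary = - - 70.8991 93.2587
tree:
21.4577
33.0775 7.8563
49.0409 14.4782 0.0000
66.0396 26.6813 0.0000 0.0000
78.9628 49.0409 0.0000 0.0000 0.0000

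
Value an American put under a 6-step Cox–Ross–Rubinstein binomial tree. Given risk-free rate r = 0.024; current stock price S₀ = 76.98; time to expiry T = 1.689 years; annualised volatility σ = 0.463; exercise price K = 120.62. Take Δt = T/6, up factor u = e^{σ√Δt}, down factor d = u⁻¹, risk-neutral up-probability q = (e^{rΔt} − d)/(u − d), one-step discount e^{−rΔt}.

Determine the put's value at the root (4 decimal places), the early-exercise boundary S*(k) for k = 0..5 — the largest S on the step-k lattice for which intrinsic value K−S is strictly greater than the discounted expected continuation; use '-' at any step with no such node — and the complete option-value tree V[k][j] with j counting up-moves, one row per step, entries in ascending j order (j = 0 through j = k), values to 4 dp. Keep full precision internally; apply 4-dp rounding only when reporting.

Δt=0.28150  u=1.27845  d=0.78219  q=0.45255  discount=0.99327
step 6 (expiry): payoffs max(K−S,0) = 102.9894 91.8038 73.5215 43.6400 0.0000 0.0000 0.0000
step 5: (k=5,j=0): S=22.5399, (K−S)⁺=98.0801, hold=97.2680 ⇒ V=98.0801 exercise | (k=5,j=1): S=36.8402, (K−S)⁺=83.7798, hold=82.9676 ⇒ V=83.7798 exercise | (k=5,j=2): S=60.2133, (K−S)⁺=60.4067, hold=59.5945 ⇒ V=60.4067 exercise | (k=5,j=3): S=98.4154, (K−S)⁺=22.2046, hold=23.7297 ⇒ V=23.7297 continue | (k=5,j=4): S=160.8547, (K−S)⁺=0.0000, hold=0.0000 ⇒ V=0.0000 continue | (k=5,j=5): S=262.9083, (K−S)⁺=0.0000, hold=0.0000 ⇒ V=0.0000 continue  boundary S*=60.2133
step 4: (k=4,j=0): S=28.8162, (K−S)⁺=91.8038, hold=90.9916 ⇒ V=91.8038 exercise | (k=4,j=1): S=47.0985, (K−S)⁺=73.5215, hold=72.7093 ⇒ V=73.5215 exercise | (k=4,j=2): S=76.9800, (K−S)⁺=43.6400, hold=43.5134 ⇒ V=43.6400 exercise | (k=4,j=3): S=125.8196, (K−S)⁺=0.0000, hold=12.9033 ⇒ V=12.9033 continue | (k=4,j=4): S=205.6454, (K−S)⁺=0.0000, hold=0.0000 ⇒ V=0.0000 continue  boundary S*=76.9800
step 3: (k=3,j=0): S=36.8402, (K−S)⁺=83.7798, hold=82.9676 ⇒ V=83.7798 exercise | (k=3,j=1): S=60.2133, (K−S)⁺=60.4067, hold=59.5945 ⇒ V=60.4067 exercise | (k=3,j=2): S=98.4154, (K−S)⁺=22.2046, hold=29.5298 ⇒ V=29.5298 continue | (k=3,j=3): S=160.8547, (K−S)⁺=0.0000, hold=7.0163 ⇒ V=7.0163 continue  boundary S*=60.2133
step 2: (k=2,j=0): S=47.0985, (K−S)⁺=73.5215, hold=72.7093 ⇒ V=73.5215 exercise | (k=2,j=1): S=76.9800, (K−S)⁺=43.6400, hold=46.1206 ⇒ V=46.1206 continue | (k=2,j=2): S=125.8196, (K−S)⁺=0.0000, hold=19.2110 ⇒ V=19.2110 continue  boundary S*=47.0985
step 1: (k=1,j=0): S=60.2133, (K−S)⁺=60.4067, hold=60.7095 ⇒ V=60.7095 continue | (k=1,j=1): S=98.4154, (K−S)⁺=22.2046, hold=33.7140 ⇒ V=33.7140 continue  boundary S*=-
step 0: (k=0,j=0): S=76.9800, (K−S)⁺=43.6400, hold=48.1661 ⇒ V=48.1661 continue  boundary S*=-

price = 48.1661
boundary = - - 47.0985 60.2133 76.9800 60.2133
tree:
48.1661
60.7095 33.7140
73.5215 46.1206 19.2110
83.7798 60.4067 29.5298 7.0163
91.8038 73.5215 43.6400 12.9033 0.0000
98.0801 83.7798 60.4067 23.7297 0.0000 0.0000
102.9894 91.8038 73.5215 43.6400 0.0000 0.0000 0.0000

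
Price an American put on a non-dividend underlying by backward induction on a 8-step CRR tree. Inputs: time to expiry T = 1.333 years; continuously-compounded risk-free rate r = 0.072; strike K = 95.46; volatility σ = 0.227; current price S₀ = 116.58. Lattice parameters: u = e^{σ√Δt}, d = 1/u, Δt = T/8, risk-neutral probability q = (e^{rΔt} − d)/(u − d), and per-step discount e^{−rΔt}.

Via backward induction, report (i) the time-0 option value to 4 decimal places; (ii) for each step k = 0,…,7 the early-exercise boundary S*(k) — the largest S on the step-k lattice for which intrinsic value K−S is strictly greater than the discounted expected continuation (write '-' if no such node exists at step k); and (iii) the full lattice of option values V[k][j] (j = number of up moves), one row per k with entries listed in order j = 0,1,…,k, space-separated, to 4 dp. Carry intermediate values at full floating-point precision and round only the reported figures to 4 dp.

price = 1.7861
boundary = - - - - 80.4740 73.3523 80.4740 88.2872
tree:
1.7861
3.1774 0.6497
5.5124 1.2741 0.1363
9.2701 2.4584 0.3011 0.0000
14.9860 4.6443 0.6652 0.0000 0.0000
22.1077 8.5218 1.4697 0.0000 0.0000 0.0000
28.5992 14.9860 3.2468 0.0000 0.0000 0.0000 0.0000
34.5162 22.1077 7.1728 0.0000 0.0000 0.0000 0.0000 0.0000
39.9096 28.5992 14.9860 0.0000 0.0000 0.0000 0.0000 0.0000 0.0000

Δt=0.16662  u=1.09709  d=0.91150  q=0.54188  discount=0.98807
step 8 (expiry): payoffs max(K−S,0) = 39.9096 28.5992 14.9860 0.0000 0.0000 0.0000 0.0000 0.0000 0.0000
step 7: (k=7,j=0): S=60.9438, (K−S)⁺=34.5162, hold=33.3778 ⇒ V=34.5162 exercise | (k=7,j=1): S=73.3523, (K−S)⁺=22.1077, hold=20.9693 ⇒ V=22.1077 exercise | (k=7,j=2): S=88.2872, (K−S)⁺=7.1728, hold=6.7834 ⇒ V=7.1728 exercise | (k=7,j=3): S=106.2630, (K−S)⁺=0.0000, hold=0.0000 ⇒ V=0.0000 continue | (k=7,j=4): S=127.8987, (K−S)⁺=0.0000, hold=0.0000 ⇒ V=0.0000 continue | (k=7,j=5): S=153.9396, (K−S)⁺=0.0000, hold=0.0000 ⇒ V=0.0000 continue | (k=7,j=6): S=185.2825, (K−S)⁺=0.0000, hold=0.0000 ⇒ V=0.0000 continue | (k=7,j=7): S=223.0070, (K−S)⁺=0.0000, hold=0.0000 ⇒ V=0.0000 continue  boundary S*=88.2872
step 6: (k=6,j=0): S=66.8608, (K−S)⁺=28.5992, hold=27.4608 ⇒ V=28.5992 exercise | (k=6,j=1): S=80.4740, (K−S)⁺=14.9860, hold=13.8476 ⇒ V=14.9860 exercise | (k=6,j=2): S=96.8590, (K−S)⁺=0.0000, hold=3.2468 ⇒ V=3.2468 continue | (k=6,j=3): S=116.5800, (K−S)⁺=0.0000, hold=0.0000 ⇒ V=0.0000 continue | (k=6,j=4): S=140.3163, (K−S)⁺=0.0000, hold=0.0000 ⇒ V=0.0000 continue | (k=6,j=5): S=168.8855, (K−S)⁺=0.0000, hold=0.0000 ⇒ V=0.0000 continue | (k=6,j=6): S=203.2715, (K−S)⁺=0.0000, hold=0.0000 ⇒ V=0.0000 continue  boundary S*=80.4740
step 5: (k=5,j=0): S=73.3523, (K−S)⁺=22.1077, hold=20.9693 ⇒ V=22.1077 exercise | (k=5,j=1): S=88.2872, (K−S)⁺=7.1728, hold=8.5218 ⇒ V=8.5218 continue | (k=5,j=2): S=106.2630, (K−S)⁺=0.0000, hold=1.4697 ⇒ V=1.4697 continue | (k=5,j=3): S=127.8987, (K−S)⁺=0.0000, hold=0.0000 ⇒ V=0.0000 continue | (k=5,j=4): S=153.9396, (K−S)⁺=0.0000, hold=0.0000 ⇒ V=0.0000 continue | (k=5,j=5): S=185.2825, (K−S)⁺=0.0000, hold=0.0000 ⇒ V=0.0000 continue  boundary S*=73.3523
step 4: (k=4,j=0): S=80.4740, (K−S)⁺=14.9860, hold=14.5699 ⇒ V=14.9860 exercise | (k=4,j=1): S=96.8590, (K−S)⁺=0.0000, hold=4.6443 ⇒ V=4.6443 continue | (k=4,j=2): S=116.5800, (K−S)⁺=0.0000, hold=0.6652 ⇒ V=0.6652 continue | (k=4,j=3): S=140.3163, (K−S)⁺=0.0000, hold=0.0000 ⇒ V=0.0000 continue | (k=4,j=4): S=168.8855, (K−S)⁺=0.0000, hold=0.0000 ⇒ V=0.0000 continue  boundary S*=80.4740
step 3: (k=3,j=0): S=88.2872, (K−S)⁺=7.1728, hold=9.2701 ⇒ V=9.2701 continue | (k=3,j=1): S=106.2630, (K−S)⁺=0.0000, hold=2.4584 ⇒ V=2.4584 continue | (k=3,j=2): S=127.8987, (K−S)⁺=0.0000, hold=0.3011 ⇒ V=0.3011 continue | (k=3,j=3): S=153.9396, (K−S)⁺=0.0000, hold=0.0000 ⇒ V=0.0000 continue  boundary S*=-
step 2: (k=2,j=0): S=96.8590, (K−S)⁺=0.0000, hold=5.5124 ⇒ V=5.5124 continue | (k=2,j=1): S=116.5800, (K−S)⁺=0.0000, hold=1.2741 ⇒ V=1.2741 continue | (k=2,j=2): S=140.3163, (K−S)⁺=0.0000, hold=0.1363 ⇒ V=0.1363 continue  boundary S*=-
step 1: (k=1,j=0): S=106.2630, (K−S)⁺=0.0000, hold=3.1774 ⇒ V=3.1774 continue | (k=1,j=1): S=127.8987, (K−S)⁺=0.0000, hold=0.6497 ⇒ V=0.6497 continue  boundary S*=-
step 0: (k=0,j=0): S=116.5800, (K−S)⁺=0.0000, hold=1.7861 ⇒ V=1.7861 continue  boundary S*=-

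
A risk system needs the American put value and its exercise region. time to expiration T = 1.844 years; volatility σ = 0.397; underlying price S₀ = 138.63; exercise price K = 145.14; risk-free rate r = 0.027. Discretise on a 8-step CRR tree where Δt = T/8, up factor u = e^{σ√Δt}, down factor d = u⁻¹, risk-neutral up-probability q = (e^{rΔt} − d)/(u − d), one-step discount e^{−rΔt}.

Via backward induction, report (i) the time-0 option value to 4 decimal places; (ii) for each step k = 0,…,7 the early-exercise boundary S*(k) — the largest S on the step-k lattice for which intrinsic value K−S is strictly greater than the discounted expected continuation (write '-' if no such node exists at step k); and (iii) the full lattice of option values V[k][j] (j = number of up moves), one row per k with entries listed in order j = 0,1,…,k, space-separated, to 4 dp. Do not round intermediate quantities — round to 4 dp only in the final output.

params: Δt=0.23050 u=1.20998 d=0.82646 q=0.46877 e^(-rΔt)=0.99380
t_8 payoffs: 114.9655 100.9632 80.4632 50.4502 6.5100 0.0000 0.0000 0.0000 0.0000
t_7: node(7,0) S=36.5105 payoff=108.6295 vs cont=107.7291 → 108.6295 [stop]  node(7,1) S=53.4529 payoff=91.6871 vs cont=90.7866 → 91.6871 [stop]  node(7,2) S=78.2575 payoff=66.8825 vs cont=65.9820 → 66.8825 [stop]  node(7,3) S=114.5724 payoff=30.5676 vs cont=29.6671 → 30.5676 [stop]  node(7,4) S=167.7391 payoff=0.0000 vs cont=3.4368 → 3.4368 [wait]  node(7,5) S=245.5775 payoff=0.0000 vs cont=0.0000 → 0.0000 [wait]  node(7,6) S=359.5363 payoff=0.0000 vs cont=0.0000 → 0.0000 [wait]  node(7,7) S=526.3771 payoff=0.0000 vs cont=0.0000 → 0.0000 [wait]  ⇒ S*(7)=114.5724
t_6: node(6,0) S=44.1768 payoff=100.9632 vs cont=100.0627 → 100.9632 [stop]  node(6,1) S=64.6768 payoff=80.4632 vs cont=79.5627 → 80.4632 [stop]  node(6,2) S=94.6898 payoff=50.4502 vs cont=49.5498 → 50.4502 [stop]  node(6,3) S=138.6300 payoff=6.5100 vs cont=17.7387 → 17.7387 [wait]  node(6,4) S=202.9605 payoff=0.0000 vs cont=1.8144 → 1.8144 [wait]  node(6,5) S=297.1431 payoff=0.0000 vs cont=0.0000 → 0.0000 [wait]  node(6,6) S=435.0307 payoff=0.0000 vs cont=0.0000 → 0.0000 [wait]  ⇒ S*(6)=94.6898
t_5: node(5,0) S=53.4529 payoff=91.6871 vs cont=90.7866 → 91.6871 [stop]  node(5,1) S=78.2575 payoff=66.8825 vs cont=65.9820 → 66.8825 [stop]  node(5,2) S=114.5724 payoff=30.5676 vs cont=34.8981 → 34.8981 [wait]  node(5,3) S=167.7391 payoff=0.0000 vs cont=10.2101 → 10.2101 [wait]  node(5,4) S=245.5775 payoff=0.0000 vs cont=0.9579 → 0.9579 [wait]  node(5,5) S=359.5363 payoff=0.0000 vs cont=0.0000 → 0.0000 [wait]  ⇒ S*(5)=78.2575
t_4: node(4,0) S=64.6768 payoff=80.4632 vs cont=79.5627 → 80.4632 [stop]  node(4,1) S=94.6898 payoff=50.4502 vs cont=51.5672 → 51.5672 [wait]  node(4,2) S=138.6300 payoff=6.5100 vs cont=23.1804 → 23.1804 [wait]  node(4,3) S=202.9605 payoff=0.0000 vs cont=5.8365 → 5.8365 [wait]  node(4,4) S=297.1431 payoff=0.0000 vs cont=0.5057 → 0.5057 [wait]  ⇒ S*(4)=64.6768
t_3: node(3,0) S=78.2575 payoff=66.8825 vs cont=66.5024 → 66.8825 [stop]  node(3,1) S=114.5724 payoff=30.5676 vs cont=38.0229 → 38.0229 [wait]  node(3,2) S=167.7391 payoff=0.0000 vs cont=14.9567 → 14.9567 [wait]  node(3,3) S=245.5775 payoff=0.0000 vs cont=3.3169 → 3.3169 [wait]  ⇒ S*(3)=78.2575
t_2: node(2,0) S=94.6898 payoff=50.4502 vs cont=53.0229 → 53.0229 [wait]  node(2,1) S=138.6300 payoff=6.5100 vs cont=27.0413 → 27.0413 [wait]  node(2,2) S=202.9605 payoff=0.0000 vs cont=9.4413 → 9.4413 [wait]  ⇒ S*(2)=-
t_1: node(1,0) S=114.5724 payoff=30.5676 vs cont=40.5901 → 40.5901 [wait]  node(1,1) S=167.7391 payoff=0.0000 vs cont=18.6744 → 18.6744 [wait]  ⇒ S*(1)=-
t_0: node(0,0) S=138.6300 payoff=6.5100 vs cont=30.1285 → 30.1285 [wait]  ⇒ S*(0)=-

price = 30.1285
boundary = - - - 78.2575 64.6768 78.2575 94.6898 114.5724
tree:
30.1285
40.5901 18.6744
53.0229 27.0413 9.4413
66.8825 38.0229 14.9567 3.3169
80.4632 51.5672 23.1804 5.8365 0.5057
91.6871 66.8825 34.8981 10.2101 0.9579 0.0000
100.9632 80.4632 50.4502 17.7387 1.8144 0.0000 0.0000
108.6295 91.6871 66.8825 30.5676 3.4368 0.0000 0.0000 0.0000
114.9655 100.9632 80.4632 50.4502 6.5100 0.0000 0.0000 0.0000 0.0000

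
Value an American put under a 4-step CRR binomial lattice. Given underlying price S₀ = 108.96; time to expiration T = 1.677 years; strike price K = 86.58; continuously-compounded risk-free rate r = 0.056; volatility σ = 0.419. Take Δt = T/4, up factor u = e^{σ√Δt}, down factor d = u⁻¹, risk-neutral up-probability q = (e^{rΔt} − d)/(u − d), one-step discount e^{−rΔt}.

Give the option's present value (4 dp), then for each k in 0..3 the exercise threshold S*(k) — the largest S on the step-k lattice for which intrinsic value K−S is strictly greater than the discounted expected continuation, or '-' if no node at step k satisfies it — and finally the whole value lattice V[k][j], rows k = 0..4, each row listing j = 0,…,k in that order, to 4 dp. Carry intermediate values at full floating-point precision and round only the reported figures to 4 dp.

price = 9.4912
boundary = - - - 48.2830
tree:
9.4912
15.7047 3.1204
25.1407 6.0945 0.0000
38.2970 11.9033 0.0000 0.0000
49.7697 23.2487 0.0000 0.0000 0.0000

params: Δt=0.41925 u=1.31167 d=0.76239 q=0.47584 e^(-rΔt)=0.97680
t_4 payoffs: 49.7697 23.2487 0.0000 0.0000 0.0000
t_3: node(3,0) S=48.2830 payoff=38.2970 vs cont=36.2880 → 38.2970 [stop]  node(3,1) S=83.0697 payoff=3.5103 vs cont=11.9033 → 11.9033 [wait]  node(3,2) S=142.9195 payoff=0.0000 vs cont=0.0000 → 0.0000 [wait]  node(3,3) S=245.8895 payoff=0.0000 vs cont=0.0000 → 0.0000 [wait]  ⇒ S*(3)=48.2830
t_2: node(2,0) S=63.3313 payoff=23.2487 vs cont=25.1407 → 25.1407 [wait]  node(2,1) S=108.9600 payoff=0.0000 vs cont=6.0945 → 6.0945 [wait]  node(2,2) S=187.4631 payoff=0.0000 vs cont=0.0000 → 0.0000 [wait]  ⇒ S*(2)=-
t_1: node(1,0) S=83.0697 payoff=3.5103 vs cont=15.7047 → 15.7047 [wait]  node(1,1) S=142.9195 payoff=0.0000 vs cont=3.1204 → 3.1204 [wait]  ⇒ S*(1)=-
t_0: node(0,0) S=108.9600 payoff=0.0000 vs cont=9.4912 → 9.4912 [wait]  ⇒ S*(0)=-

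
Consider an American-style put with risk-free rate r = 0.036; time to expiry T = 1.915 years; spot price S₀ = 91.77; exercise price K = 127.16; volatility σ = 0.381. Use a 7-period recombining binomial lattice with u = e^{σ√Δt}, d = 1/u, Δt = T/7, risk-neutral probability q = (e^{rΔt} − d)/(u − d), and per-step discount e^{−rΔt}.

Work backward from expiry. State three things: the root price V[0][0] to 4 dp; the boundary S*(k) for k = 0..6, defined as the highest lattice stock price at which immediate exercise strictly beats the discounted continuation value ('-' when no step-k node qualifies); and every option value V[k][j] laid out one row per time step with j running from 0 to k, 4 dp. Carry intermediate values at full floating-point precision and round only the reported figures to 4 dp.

price = 40.6446
boundary = - - 61.6041 75.1892 61.6041 75.1892 91.7700
tree:
40.6446
52.4849 28.4054
65.5559 39.1324 17.1417
76.6864 51.9708 25.7588 7.9752
85.8059 65.5559 37.4126 13.4157 2.1286
93.2777 76.6864 51.9708 22.1022 4.0948 0.0000
99.3995 85.8059 65.5559 35.3900 7.8770 0.0000 0.0000
104.4152 93.2777 76.6864 51.9708 15.1527 0.0000 0.0000 0.0000

Δt=0.27357  u=1.22052  d=0.81932  q=0.47501  discount=0.99020
step 7 (expiry): payoffs max(K−S,0) = 104.4152 93.2777 76.6864 51.9708 15.1527 0.0000 0.0000 0.0000
step 6: (k=6,j=0): S=27.7605, (K−S)⁺=99.3995, hold=98.1533 ⇒ V=99.3995 exercise | (k=6,j=1): S=41.3541, (K−S)⁺=85.8059, hold=84.5597 ⇒ V=85.8059 exercise | (k=6,j=2): S=61.6041, (K−S)⁺=65.5559, hold=64.3097 ⇒ V=65.5559 exercise | (k=6,j=3): S=91.7700, (K−S)⁺=35.3900, hold=34.1438 ⇒ V=35.3900 exercise | (k=6,j=4): S=136.7073, (K−S)⁺=0.0000, hold=7.8770 ⇒ V=7.8770 continue | (k=6,j=5): S=203.6493, (K−S)⁺=0.0000, hold=0.0000 ⇒ V=0.0000 continue | (k=6,j=6): S=303.3709, (K−S)⁺=0.0000, hold=0.0000 ⇒ V=0.0000 continue  boundary S*=91.7700
step 5: (k=5,j=0): S=33.8823, (K−S)⁺=93.2777, hold=92.0315 ⇒ V=93.2777 exercise | (k=5,j=1): S=50.4736, (K−S)⁺=76.6864, hold=75.4402 ⇒ V=76.6864 exercise | (k=5,j=2): S=75.1892, (K−S)⁺=51.9708, hold=50.7246 ⇒ V=51.9708 exercise | (k=5,j=3): S=112.0073, (K−S)⁺=15.1527, hold=22.1022 ⇒ V=22.1022 continue | (k=5,j=4): S=166.8543, (K−S)⁺=0.0000, hold=4.0948 ⇒ V=4.0948 continue | (k=5,j=5): S=248.5584, (K−S)⁺=0.0000, hold=0.0000 ⇒ V=0.0000 continue  boundary S*=75.1892
step 4: (k=4,j=0): S=41.3541, (K−S)⁺=85.8059, hold=84.5597 ⇒ V=85.8059 exercise | (k=4,j=1): S=61.6041, (K−S)⁺=65.5559, hold=64.3097 ⇒ V=65.5559 exercise | (k=4,j=2): S=91.7700, (K−S)⁺=35.3900, hold=37.4126 ⇒ V=37.4126 continue | (k=4,j=3): S=136.7073, (K−S)⁺=0.0000, hold=13.4157 ⇒ V=13.4157 continue | (k=4,j=4): S=203.6493, (K−S)⁺=0.0000, hold=2.1286 ⇒ V=2.1286 continue  boundary S*=61.6041
step 3: (k=3,j=0): S=50.4736, (K−S)⁺=76.6864, hold=75.4402 ⇒ V=76.6864 exercise | (k=3,j=1): S=75.1892, (K−S)⁺=51.9708, hold=51.6760 ⇒ V=51.9708 exercise | (k=3,j=2): S=112.0073, (K−S)⁺=15.1527, hold=25.7588 ⇒ V=25.7588 continue | (k=3,j=3): S=166.8543, (K−S)⁺=0.0000, hold=7.9752 ⇒ V=7.9752 continue  boundary S*=75.1892
step 2: (k=2,j=0): S=61.6041, (K−S)⁺=65.5559, hold=64.3097 ⇒ V=65.5559 exercise | (k=2,j=1): S=91.7700, (K−S)⁺=35.3900, hold=39.1324 ⇒ V=39.1324 continue | (k=2,j=2): S=136.7073, (K−S)⁺=0.0000, hold=17.1417 ⇒ V=17.1417 continue  boundary S*=61.6041
step 1: (k=1,j=0): S=75.1892, (K−S)⁺=51.9708, hold=52.4849 ⇒ V=52.4849 continue | (k=1,j=1): S=112.0073, (K−S)⁺=15.1527, hold=28.4054 ⇒ V=28.4054 continue  boundary S*=-
step 0: (k=0,j=0): S=91.7700, (K−S)⁺=35.3900, hold=40.6446 ⇒ V=40.6446 continue  boundary S*=-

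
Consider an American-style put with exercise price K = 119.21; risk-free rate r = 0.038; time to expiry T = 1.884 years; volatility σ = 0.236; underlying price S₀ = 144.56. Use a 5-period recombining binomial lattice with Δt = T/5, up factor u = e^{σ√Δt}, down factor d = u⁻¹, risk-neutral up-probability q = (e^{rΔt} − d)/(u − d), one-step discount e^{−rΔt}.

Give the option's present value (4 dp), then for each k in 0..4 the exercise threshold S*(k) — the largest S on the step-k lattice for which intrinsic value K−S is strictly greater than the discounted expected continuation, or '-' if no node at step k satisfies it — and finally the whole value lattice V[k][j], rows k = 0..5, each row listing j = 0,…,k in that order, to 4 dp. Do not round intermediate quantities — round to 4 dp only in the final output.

params: Δt=0.37680 u=1.15589 d=0.86514 q=0.51345 e^(-rΔt)=0.98578
t_5 payoffs: 49.1492 25.6039 0.0000 0.0000 0.0000 0.0000
t_4: node(4,0) S=80.9822 payoff=38.2278 vs cont=36.5331 → 38.2278 [stop]  node(4,1) S=108.1979 payoff=11.0121 vs cont=12.2805 → 12.2805 [wait]  node(4,2) S=144.5600 payoff=0.0000 vs cont=0.0000 → 0.0000 [wait]  node(4,3) S=193.1423 payoff=0.0000 vs cont=0.0000 → 0.0000 [wait]  node(4,4) S=258.0517 payoff=0.0000 vs cont=0.0000 → 0.0000 [wait]  ⇒ S*(4)=80.9822
t_3: node(3,0) S=93.6061 payoff=25.6039 vs cont=24.5512 → 25.6039 [stop]  node(3,1) S=125.0643 payoff=0.0000 vs cont=5.8902 → 5.8902 [wait]  node(3,2) S=167.0947 payoff=0.0000 vs cont=0.0000 → 0.0000 [wait]  node(3,3) S=223.2503 payoff=0.0000 vs cont=0.0000 → 0.0000 [wait]  ⇒ S*(3)=93.6061
t_2: node(2,0) S=108.1979 payoff=11.0121 vs cont=15.2618 → 15.2618 [wait]  node(2,1) S=144.5600 payoff=0.0000 vs cont=2.8251 → 2.8251 [wait]  node(2,2) S=193.1423 payoff=0.0000 vs cont=0.0000 → 0.0000 [wait]  ⇒ S*(2)=-
t_1: node(1,0) S=125.0643 payoff=0.0000 vs cont=8.7500 → 8.7500 [wait]  node(1,1) S=167.0947 payoff=0.0000 vs cont=1.3550 → 1.3550 [wait]  ⇒ S*(1)=-
t_0: node(0,0) S=144.5600 payoff=0.0000 vs cont=4.8827 → 4.8827 [wait]  ⇒ S*(0)=-

price = 4.8827
boundary = - - - 93.6061 80.9822
tree:
4.8827
8.7500 1.3550
15.2618 2.8251 0.0000
25.6039 5.8902 0.0000 0.0000
38.2278 12.2805 0.0000 0.0000 0.0000
49.1492 25.6039 0.0000 0.0000 0.0000 0.0000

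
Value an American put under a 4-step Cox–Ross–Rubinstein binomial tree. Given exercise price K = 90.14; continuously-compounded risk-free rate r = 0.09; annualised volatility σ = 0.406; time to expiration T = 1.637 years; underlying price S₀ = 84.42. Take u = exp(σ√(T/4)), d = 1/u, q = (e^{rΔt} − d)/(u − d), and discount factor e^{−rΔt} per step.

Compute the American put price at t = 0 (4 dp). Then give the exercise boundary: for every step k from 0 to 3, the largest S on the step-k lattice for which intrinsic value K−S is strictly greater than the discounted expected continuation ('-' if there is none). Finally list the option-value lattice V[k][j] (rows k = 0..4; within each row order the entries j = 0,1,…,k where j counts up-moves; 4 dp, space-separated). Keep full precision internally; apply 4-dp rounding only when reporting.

Δt=0.40925  u=1.29658  d=0.77126  q=0.50685  discount=0.96384
step 4 (expiry): payoffs max(K−S,0) = 60.2690 39.9234 5.7200 0.0000 0.0000
step 3: (k=3,j=0): S=38.7301, (K−S)⁺=51.4099, hold=48.1502 ⇒ V=51.4099 exercise | (k=3,j=1): S=65.1098, (K−S)⁺=25.0302, hold=21.7705 ⇒ V=25.0302 exercise | (k=3,j=2): S=109.4572, (K−S)⁺=0.0000, hold=2.7188 ⇒ V=2.7188 continue | (k=3,j=3): S=184.0102, (K−S)⁺=0.0000, hold=0.0000 ⇒ V=0.0000 continue  boundary S*=65.1098
step 2: (k=2,j=0): S=50.2166, (K−S)⁺=39.9234, hold=36.6637 ⇒ V=39.9234 exercise | (k=2,j=1): S=84.4200, (K−S)⁺=5.7200, hold=13.2254 ⇒ V=13.2254 continue | (k=2,j=2): S=141.9198, (K−S)⁺=0.0000, hold=1.2923 ⇒ V=1.2923 continue  boundary S*=50.2166
step 1: (k=1,j=0): S=65.1098, (K−S)⁺=25.0302, hold=25.4371 ⇒ V=25.4371 continue | (k=1,j=1): S=109.4572, (K−S)⁺=0.0000, hold=6.9175 ⇒ V=6.9175 continue  boundary S*=-
step 0: (k=0,j=0): S=84.4200, (K−S)⁺=5.7200, hold=15.4700 ⇒ V=15.4700 continue  boundary S*=-

price = 15.4700
boundary = - - 50.2166 65.1098
tree:
15.4700
25.4371 6.9175
39.9234 13.2254 1.2923
51.4099 25.0302 2.7188 0.0000
60.2690 39.9234 5.7200 0.0000 0.0000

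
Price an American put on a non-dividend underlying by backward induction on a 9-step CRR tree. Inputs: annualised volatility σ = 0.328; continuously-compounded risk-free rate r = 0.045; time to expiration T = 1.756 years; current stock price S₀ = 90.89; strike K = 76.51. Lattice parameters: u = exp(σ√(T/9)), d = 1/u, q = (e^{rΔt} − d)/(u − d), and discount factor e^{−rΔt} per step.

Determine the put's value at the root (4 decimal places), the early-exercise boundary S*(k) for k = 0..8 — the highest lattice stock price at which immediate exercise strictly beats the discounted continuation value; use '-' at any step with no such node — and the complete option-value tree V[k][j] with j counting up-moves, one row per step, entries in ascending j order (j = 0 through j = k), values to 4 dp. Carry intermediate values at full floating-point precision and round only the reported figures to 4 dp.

Δt=0.19511  u=1.15590  d=0.86512  q=0.49417  discount=0.99126
step 9 (expiry): payoffs max(K−S,0) = 51.8370 43.5441 32.4638 17.6593 0.0000 0.0000 0.0000 0.0000 0.0000 0.0000
step 8: (k=8,j=0): S=28.5196, (K−S)⁺=47.9904, hold=47.3215 ⇒ V=47.9904 exercise | (k=8,j=1): S=38.1054, (K−S)⁺=38.4046, hold=37.7357 ⇒ V=38.4046 exercise | (k=8,j=2): S=50.9132, (K−S)⁺=25.5968, hold=24.9280 ⇒ V=25.5968 exercise | (k=8,j=3): S=68.0257, (K−S)⁺=8.4843, hold=8.8545 ⇒ V=8.8545 continue | (k=8,j=4): S=90.8900, (K−S)⁺=0.0000, hold=0.0000 ⇒ V=0.0000 continue | (k=8,j=5): S=121.4393, (K−S)⁺=0.0000, hold=0.0000 ⇒ V=0.0000 continue | (k=8,j=6): S=162.2565, (K−S)⁺=0.0000, hold=0.0000 ⇒ V=0.0000 continue | (k=8,j=7): S=216.7930, (K−S)⁺=0.0000, hold=0.0000 ⇒ V=0.0000 continue | (k=8,j=8): S=289.6598, (K−S)⁺=0.0000, hold=0.0000 ⇒ V=0.0000 continue  boundary S*=50.9132
step 7: (k=7,j=0): S=32.9659, (K−S)⁺=43.5441, hold=42.8752 ⇒ V=43.5441 exercise | (k=7,j=1): S=44.0462, (K−S)⁺=32.4638, hold=31.7950 ⇒ V=32.4638 exercise | (k=7,j=2): S=58.8507, (K−S)⁺=17.6593, hold=17.1718 ⇒ V=17.6593 exercise | (k=7,j=3): S=78.6311, (K−S)⁺=0.0000, hold=4.4397 ⇒ V=4.4397 continue | (k=7,j=4): S=105.0601, (K−S)⁺=0.0000, hold=0.0000 ⇒ V=0.0000 continue | (k=7,j=5): S=140.3720, (K−S)⁺=0.0000, hold=0.0000 ⇒ V=0.0000 continue | (k=7,j=6): S=187.5528, (K−S)⁺=0.0000, hold=0.0000 ⇒ V=0.0000 continue | (k=7,j=7): S=250.5917, (K−S)⁺=0.0000, hold=0.0000 ⇒ V=0.0000 continue  boundary S*=58.8507
step 6: (k=6,j=0): S=38.1054, (K−S)⁺=38.4046, hold=37.7357 ⇒ V=38.4046 exercise | (k=6,j=1): S=50.9132, (K−S)⁺=25.5968, hold=24.9280 ⇒ V=25.5968 exercise | (k=6,j=2): S=68.0257, (K−S)⁺=8.4843, hold=11.0293 ⇒ V=11.0293 continue | (k=6,j=3): S=90.8900, (K−S)⁺=0.0000, hold=2.2261 ⇒ V=2.2261 continue | (k=6,j=4): S=121.4393, (K−S)⁺=0.0000, hold=0.0000 ⇒ V=0.0000 continue | (k=6,j=5): S=162.2565, (K−S)⁺=0.0000, hold=0.0000 ⇒ V=0.0000 continue | (k=6,j=6): S=216.7930, (K−S)⁺=0.0000, hold=0.0000 ⇒ V=0.0000 continue  boundary S*=50.9132
step 5: (k=5,j=0): S=44.0462, (K−S)⁺=32.4638, hold=31.7950 ⇒ V=32.4638 exercise | (k=5,j=1): S=58.8507, (K−S)⁺=17.6593, hold=18.2372 ⇒ V=18.2372 continue | (k=5,j=2): S=78.6311, (K−S)⁺=0.0000, hold=6.6206 ⇒ V=6.6206 continue | (k=5,j=3): S=105.0601, (K−S)⁺=0.0000, hold=1.1162 ⇒ V=1.1162 continue | (k=5,j=4): S=140.3720, (K−S)⁺=0.0000, hold=0.0000 ⇒ V=0.0000 continue | (k=5,j=5): S=187.5528, (K−S)⁺=0.0000, hold=0.0000 ⇒ V=0.0000 continue  boundary S*=44.0462
step 4: (k=4,j=0): S=50.9132, (K−S)⁺=25.5968, hold=25.2111 ⇒ V=25.5968 exercise | (k=4,j=1): S=68.0257, (K−S)⁺=8.4843, hold=12.3874 ⇒ V=12.3874 continue | (k=4,j=2): S=90.8900, (K−S)⁺=0.0000, hold=3.8664 ⇒ V=3.8664 continue | (k=4,j=3): S=121.4393, (K−S)⁺=0.0000, hold=0.5597 ⇒ V=0.5597 continue | (k=4,j=4): S=162.2565, (K−S)⁺=0.0000, hold=0.0000 ⇒ V=0.0000 continue  boundary S*=50.9132
step 3: (k=3,j=0): S=58.8507, (K−S)⁺=17.6593, hold=18.9024 ⇒ V=18.9024 continue | (k=3,j=1): S=78.6311, (K−S)⁺=0.0000, hold=8.1051 ⇒ V=8.1051 continue | (k=3,j=2): S=105.0601, (K−S)⁺=0.0000, hold=2.2128 ⇒ V=2.2128 continue | (k=3,j=3): S=140.3720, (K−S)⁺=0.0000, hold=0.2806 ⇒ V=0.2806 continue  boundary S*=-
step 2: (k=2,j=0): S=68.0257, (K−S)⁺=8.4843, hold=13.4481 ⇒ V=13.4481 continue | (k=2,j=1): S=90.8900, (K−S)⁺=0.0000, hold=5.1479 ⇒ V=5.1479 continue | (k=2,j=2): S=121.4393, (K−S)⁺=0.0000, hold=1.2470 ⇒ V=1.2470 continue  boundary S*=-
step 1: (k=1,j=0): S=78.6311, (K−S)⁺=0.0000, hold=9.2647 ⇒ V=9.2647 continue | (k=1,j=1): S=105.0601, (K−S)⁺=0.0000, hold=3.1920 ⇒ V=3.1920 continue  boundary S*=-
step 0: (k=0,j=0): S=90.8900, (K−S)⁺=0.0000, hold=6.2090 ⇒ V=6.2090 continue  boundary S*=-

price = 6.2090
boundary = - - - - 50.9132 44.0462 50.9132 58.8507 50.9132
tree:
6.2090
9.2647 3.1920
13.4481 5.1479 1.2470
18.9024 8.1051 2.2128 0.2806
25.5968 12.3874 3.8664 0.5597 0.0000
32.4638 18.2372 6.6206 1.1162 0.0000 0.0000
38.4046 25.5968 11.0293 2.2261 0.0000 0.0000 0.0000
43.5441 32.4638 17.6593 4.4397 0.0000 0.0000 0.0000 0.0000
47.9904 38.4046 25.5968 8.8545 0.0000 0.0000 0.0000 0.0000 0.0000
51.8370 43.5441 32.4638 17.6593 0.0000 0.0000 0.0000 0.0000 0.0000 0.0000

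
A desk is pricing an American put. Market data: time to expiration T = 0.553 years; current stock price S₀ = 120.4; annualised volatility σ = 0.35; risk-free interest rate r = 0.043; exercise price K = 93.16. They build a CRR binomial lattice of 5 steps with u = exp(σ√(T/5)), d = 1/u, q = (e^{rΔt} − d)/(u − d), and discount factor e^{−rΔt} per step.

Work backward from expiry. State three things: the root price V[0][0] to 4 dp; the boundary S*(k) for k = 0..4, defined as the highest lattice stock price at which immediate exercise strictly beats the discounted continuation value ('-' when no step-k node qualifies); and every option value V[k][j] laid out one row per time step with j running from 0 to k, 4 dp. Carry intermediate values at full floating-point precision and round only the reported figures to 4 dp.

price = 2.2137
boundary = - - - - 75.5827
tree:
2.2137
3.8498 0.5416
6.5714 1.0699 0.0000
10.9397 2.1134 0.0000 0.0000
17.5773 4.1749 0.0000 0.0000 0.0000
25.8823 8.2471 0.0000 0.0000 0.0000 0.0000

Δt=0.11060  u=1.12344  d=0.89012  q=0.49136  discount=0.99526
step 5 (expiry): payoffs max(K−S,0) = 25.8823 8.2471 0.0000 0.0000 0.0000 0.0000
step 4: (k=4,j=0): S=75.5827, (K−S)⁺=17.5773, hold=17.1353 ⇒ V=17.5773 exercise | (k=4,j=1): S=95.3947, (K−S)⁺=0.0000, hold=4.1749 ⇒ V=4.1749 continue | (k=4,j=2): S=120.4000, (K−S)⁺=0.0000, hold=0.0000 ⇒ V=0.0000 continue | (k=4,j=3): S=151.9597, (K−S)⁺=0.0000, hold=0.0000 ⇒ V=0.0000 continue | (k=4,j=4): S=191.7920, (K−S)⁺=0.0000, hold=0.0000 ⇒ V=0.0000 continue  boundary S*=75.5827
step 3: (k=3,j=0): S=84.9129, (K−S)⁺=8.2471, hold=10.9397 ⇒ V=10.9397 continue | (k=3,j=1): S=107.1706, (K−S)⁺=0.0000, hold=2.1134 ⇒ V=2.1134 continue | (k=3,j=2): S=135.2625, (K−S)⁺=0.0000, hold=0.0000 ⇒ V=0.0000 continue | (k=3,j=3): S=170.7181, (K−S)⁺=0.0000, hold=0.0000 ⇒ V=0.0000 continue  boundary S*=-
step 2: (k=2,j=0): S=95.3947, (K−S)⁺=0.0000, hold=6.5714 ⇒ V=6.5714 continue | (k=2,j=1): S=120.4000, (K−S)⁺=0.0000, hold=1.0699 ⇒ V=1.0699 continue | (k=2,j=2): S=151.9597, (K−S)⁺=0.0000, hold=0.0000 ⇒ V=0.0000 continue  boundary S*=-
step 1: (k=1,j=0): S=107.1706, (K−S)⁺=0.0000, hold=3.8498 ⇒ V=3.8498 continue | (k=1,j=1): S=135.2625, (K−S)⁺=0.0000, hold=0.5416 ⇒ V=0.5416 continue  boundary S*=-
step 0: (k=0,j=0): S=120.4000, (K−S)⁺=0.0000, hold=2.2137 ⇒ V=2.2137 continue  boundary S*=-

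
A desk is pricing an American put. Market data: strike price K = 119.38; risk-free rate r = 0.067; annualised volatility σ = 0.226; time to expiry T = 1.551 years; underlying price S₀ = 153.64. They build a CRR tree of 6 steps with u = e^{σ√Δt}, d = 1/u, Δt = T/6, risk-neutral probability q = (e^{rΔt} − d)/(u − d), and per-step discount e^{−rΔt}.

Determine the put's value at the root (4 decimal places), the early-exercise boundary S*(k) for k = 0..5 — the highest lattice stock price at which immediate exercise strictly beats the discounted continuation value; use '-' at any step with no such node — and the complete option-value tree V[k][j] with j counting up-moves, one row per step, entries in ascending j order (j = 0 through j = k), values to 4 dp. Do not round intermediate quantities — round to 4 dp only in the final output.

params: Δt=0.25850 u=1.12177 d=0.89145 q=0.54716 e^(-rΔt)=0.98283
t_6 payoffs: 42.2739 22.3527 0.0000 0.0000 0.0000 0.0000 0.0000
t_5: node(5,0) S=86.4951 payoff=32.8849 vs cont=30.8351 → 32.8849 [stop]  node(5,1) S=108.8420 payoff=10.5380 vs cont=9.9484 → 10.5380 [stop]  node(5,2) S=136.9625 payoff=0.0000 vs cont=0.0000 → 0.0000 [wait]  node(5,3) S=172.3483 payoff=0.0000 vs cont=0.0000 → 0.0000 [wait]  node(5,4) S=216.8763 payoff=0.0000 vs cont=0.0000 → 0.0000 [wait]  node(5,5) S=272.9086 payoff=0.0000 vs cont=0.0000 → 0.0000 [wait]  ⇒ S*(5)=108.8420
t_4: node(4,0) S=97.0273 payoff=22.3527 vs cont=20.3029 → 22.3527 [stop]  node(4,1) S=122.0954 payoff=0.0000 vs cont=4.6901 → 4.6901 [wait]  node(4,2) S=153.6400 payoff=0.0000 vs cont=0.0000 → 0.0000 [wait]  node(4,3) S=193.3345 payoff=0.0000 vs cont=0.0000 → 0.0000 [wait]  node(4,4) S=243.2846 payoff=0.0000 vs cont=0.0000 → 0.0000 [wait]  ⇒ S*(4)=97.0273
t_3: node(3,0) S=108.8420 payoff=10.5380 vs cont=12.4706 → 12.4706 [wait]  node(3,1) S=136.9625 payoff=0.0000 vs cont=2.0874 → 2.0874 [wait]  node(3,2) S=172.3483 payoff=0.0000 vs cont=0.0000 → 0.0000 [wait]  node(3,3) S=216.8763 payoff=0.0000 vs cont=0.0000 → 0.0000 [wait]  ⇒ S*(3)=-
t_2: node(2,0) S=122.0954 payoff=0.0000 vs cont=6.6727 → 6.6727 [wait]  node(2,1) S=153.6400 payoff=0.0000 vs cont=0.9290 → 0.9290 [wait]  node(2,2) S=193.3345 payoff=0.0000 vs cont=0.0000 → 0.0000 [wait]  ⇒ S*(2)=-
t_1: node(1,0) S=136.9625 payoff=0.0000 vs cont=3.4694 → 3.4694 [wait]  node(1,1) S=172.3483 payoff=0.0000 vs cont=0.4135 → 0.4135 [wait]  ⇒ S*(1)=-
t_0: node(0,0) S=153.6400 payoff=0.0000 vs cont=1.7665 → 1.7665 [wait]  ⇒ S*(0)=-

price = 1.7665
boundary = - - - - 97.0273 108.8420
tree:
1.7665
3.4694 0.4135
6.6727 0.9290 0.0000
12.4706 2.0874 0.0000 0.0000
22.3527 4.6901 0.0000 0.0000 0.0000
32.8849 10.5380 0.0000 0.0000 0.0000 0.0000
42.2739 22.3527 0.0000 0.0000 0.0000 0.0000 0.0000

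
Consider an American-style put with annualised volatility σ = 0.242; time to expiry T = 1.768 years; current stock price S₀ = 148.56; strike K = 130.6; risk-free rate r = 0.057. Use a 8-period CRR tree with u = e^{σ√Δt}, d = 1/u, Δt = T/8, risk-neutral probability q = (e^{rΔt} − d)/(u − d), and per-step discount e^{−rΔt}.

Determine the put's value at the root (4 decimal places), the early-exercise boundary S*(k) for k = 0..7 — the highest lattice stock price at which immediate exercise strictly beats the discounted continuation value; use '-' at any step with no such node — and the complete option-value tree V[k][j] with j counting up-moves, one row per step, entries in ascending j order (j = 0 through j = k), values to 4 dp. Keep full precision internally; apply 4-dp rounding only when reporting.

price = 6.8566
boundary = - - - - 94.2477 105.6035 94.2477 105.6035
tree:
6.8566
10.9213 3.3759
16.9000 5.8218 1.2634
25.2801 9.7905 2.4023 0.2723
36.3523 15.9576 4.4949 0.5832 0.0000
46.4871 24.9965 8.2345 1.2491 0.0000 0.0000
55.5320 36.3523 14.6537 2.6753 0.0000 0.0000 0.0000
63.6043 46.4871 24.9965 5.7299 0.0000 0.0000 0.0000 0.0000
70.8085 55.5320 36.3523 12.2724 0.0000 0.0000 0.0000 0.0000 0.0000

params: Δt=0.22100 u=1.12049 d=0.89247 q=0.52718 e^(-rΔt)=0.98748
t_8 payoffs: 70.8085 55.5320 36.3523 12.2724 0.0000 0.0000 0.0000 0.0000 0.0000
t_7: node(7,0) S=66.9957 payoff=63.6043 vs cont=61.9694 → 63.6043 [stop]  node(7,1) S=84.1129 payoff=46.4871 vs cont=44.8522 → 46.4871 [stop]  node(7,2) S=105.6035 payoff=24.9965 vs cont=23.3616 → 24.9965 [stop]  node(7,3) S=132.5849 payoff=0.0000 vs cont=5.7299 → 5.7299 [wait]  node(7,4) S=166.4599 payoff=0.0000 vs cont=0.0000 → 0.0000 [wait]  node(7,5) S=208.9899 payoff=0.0000 vs cont=0.0000 → 0.0000 [wait]  node(7,6) S=262.3862 payoff=0.0000 vs cont=0.0000 → 0.0000 [wait]  node(7,7) S=329.4251 payoff=0.0000 vs cont=0.0000 → 0.0000 [wait]  ⇒ S*(7)=105.6035
t_6: node(6,0) S=75.0680 payoff=55.5320 vs cont=53.8971 → 55.5320 [stop]  node(6,1) S=94.2477 payoff=36.3523 vs cont=34.7175 → 36.3523 [stop]  node(6,2) S=118.3276 payoff=12.2724 vs cont=14.6537 → 14.6537 [wait]  node(6,3) S=148.5600 payoff=0.0000 vs cont=2.6753 → 2.6753 [wait]  node(6,4) S=186.5166 payoff=0.0000 vs cont=0.0000 → 0.0000 [wait]  node(6,5) S=234.1711 payoff=0.0000 vs cont=0.0000 → 0.0000 [wait]  node(6,6) S=294.0011 payoff=0.0000 vs cont=0.0000 → 0.0000 [wait]  ⇒ S*(6)=94.2477
t_5: node(5,0) S=84.1129 payoff=46.4871 vs cont=44.8522 → 46.4871 [stop]  node(5,1) S=105.6035 payoff=24.9965 vs cont=24.6013 → 24.9965 [stop]  node(5,2) S=132.5849 payoff=0.0000 vs cont=8.2345 → 8.2345 [wait]  node(5,3) S=166.4599 payoff=0.0000 vs cont=1.2491 → 1.2491 [wait]  node(5,4) S=208.9899 payoff=0.0000 vs cont=0.0000 → 0.0000 [wait]  node(5,5) S=262.3862 payoff=0.0000 vs cont=0.0000 → 0.0000 [wait]  ⇒ S*(5)=105.6035
t_4: node(4,0) S=94.2477 payoff=36.3523 vs cont=34.7175 → 36.3523 [stop]  node(4,1) S=118.3276 payoff=12.2724 vs cont=15.9576 → 15.9576 [wait]  node(4,2) S=148.5600 payoff=0.0000 vs cont=4.4949 → 4.4949 [wait]  node(4,3) S=186.5166 payoff=0.0000 vs cont=0.5832 → 0.5832 [wait]  node(4,4) S=234.1711 payoff=0.0000 vs cont=0.0000 → 0.0000 [wait]  ⇒ S*(4)=94.2477
t_3: node(3,0) S=105.6035 payoff=24.9965 vs cont=25.2801 → 25.2801 [wait]  node(3,1) S=132.5849 payoff=0.0000 vs cont=9.7905 → 9.7905 [wait]  node(3,2) S=166.4599 payoff=0.0000 vs cont=2.4023 → 2.4023 [wait]  node(3,3) S=208.9899 payoff=0.0000 vs cont=0.2723 → 0.2723 [wait]  ⇒ S*(3)=-
t_2: node(2,0) S=118.3276 payoff=12.2724 vs cont=16.9000 → 16.9000 [wait]  node(2,1) S=148.5600 payoff=0.0000 vs cont=5.8218 → 5.8218 [wait]  node(2,2) S=186.5166 payoff=0.0000 vs cont=1.2634 → 1.2634 [wait]  ⇒ S*(2)=-
t_1: node(1,0) S=132.5849 payoff=0.0000 vs cont=10.9213 → 10.9213 [wait]  node(1,1) S=166.4599 payoff=0.0000 vs cont=3.3759 → 3.3759 [wait]  ⇒ S*(1)=-
t_0: node(0,0) S=148.5600 payoff=0.0000 vs cont=6.8566 → 6.8566 [wait]  ⇒ S*(0)=-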